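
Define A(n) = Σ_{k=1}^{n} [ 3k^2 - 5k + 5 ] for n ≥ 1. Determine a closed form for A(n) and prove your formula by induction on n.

A(n) = n(n^2 - n + 3)

We claim A(n) = n(n^2 - n + 3) for all n ≥ 1.
When n = 1: A(1) = 3, and the closed form gives 3. They agree.
Inductive step: assume the claim holds for n = k, so A(k) = k(k^2 - k + 3).
Then A(k+1) = A(k) + (3k^2 + k + 3) = (k(k^2 - k + 3)) + (3k^2 + k + 3).
Simplifying, A(k+1) = (k + 1)(k^2 + k + 3) = (k+1)((k+1)^2 - (k+1) + 3),
which is the closed form with n = k+1.
By induction, the statement is established for all n ≥ 1.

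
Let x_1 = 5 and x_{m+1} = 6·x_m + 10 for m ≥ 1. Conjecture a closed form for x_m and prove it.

Computing the first terms: x_1 = 5, x_2 = 40, x_3 = 250. This suggests x_m = 7·6^(m - 1) - 2.
Base step (m = 1): the formula gives 5 = 5 = x_1.
For the inductive step, assume it holds for an arbitrary p ≥ 1, so x_p = 7·6^(p - 1) - 2.
Then x_{p+1} = 6·x_p + 10 = 6·(7·6^(p - 1) - 2) + 10 = 7·6^p - 2 = 7·6^((p+1) - 1) - 2,
which is the claimed formula at m = p+1.
Hence, by induction on m, the claim holds for every m ≥ 1.

x_m = 7·6^(m - 1) - 2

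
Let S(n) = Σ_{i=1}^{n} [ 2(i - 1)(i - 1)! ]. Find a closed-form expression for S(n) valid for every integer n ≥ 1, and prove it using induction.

We claim S(n) = 2n! - 2 for all n ≥ 1.
For the base case n = 1: S(1) = 0, and the closed form gives 0. They agree.
Suppose the result is true for n = i, so S(i) = 2i! - 2.
Then S(i+1) = S(i) + (2i·i!) = (2i! - 2) + (2i·i!).
Simplifying, S(i+1) = 2(i+1)! - 2,
which is the closed form with n = i+1.
This completes the induction.

S(n) = 2n! - 2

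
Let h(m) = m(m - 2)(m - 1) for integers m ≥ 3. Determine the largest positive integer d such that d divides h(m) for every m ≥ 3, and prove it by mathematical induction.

d = 6

Computing the first values: h(3) = 6 and h(4) = 24; gcd(6, 24) = 6, so d ≤ 6.
We prove 6 | m(m - 2)(m - 1) for all m ≥ 3 by induction on m.
When m = 3: h(3) = 6 = 6·(1), so 6 | h(3).
Inductive step: assume the claim holds for m = i, i.e. 6 | h(i). Then
h(i+1) − h(i) = (i-1)·i·(i+1) − (i-2)·(i-1)·i = (i-1)·i·[(i+1) − (i-2)] = 3·(i-1)·i. The product of 2 consecutive integers is divisible by (2)! = 2, so h(i+1) − h(i) is divisible by 3·2 = 6. By the inductive hypothesis 6 | h(i), hence 6 | h(i+1).
Hence, by induction on m, the claim holds for every m ≥ 3.
Therefore the largest such d is 6.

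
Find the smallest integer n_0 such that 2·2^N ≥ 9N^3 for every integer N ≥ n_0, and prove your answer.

n_0 = 14

At N = 13: 16384 < 19773, so the inequality fails and n_0 ≥ 14. We prove 2·2^N ≥ 9N^3 for all N ≥ 14.
When N = 14: 2·2^N = 32768 and 9N^3 = 24696, so 32768 ≥ 24696.
Inductive step: assume the claim holds for N = p, so 2·2^p ≥ 9p^3.
Then 2·2^(p + 1) = 2·(2·2^p) ≥ 2·(9p^3).
Also, for p ≥ 14 we have 2·(9p^3) ≥ 9(p+1)^3, since 2 ≥ (1 + 1/p)^3 for all p ≥ 14.
Combining, 2·2^(p + 1) ≥ 9(p+1)^3.
Hence, by induction on N, the claim holds for every N ≥ 14.
Hence the smallest such n_0 is 14.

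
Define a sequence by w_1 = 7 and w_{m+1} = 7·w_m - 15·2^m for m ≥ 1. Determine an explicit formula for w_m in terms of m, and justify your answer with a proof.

w_m = 3·2^m + 7^(m - 1)

Computing the first terms: w_1 = 7, w_2 = 19, w_3 = 73. This suggests w_m = 3·2^m + 7^(m - 1).
For the base case m = 1: the formula gives 7 = 7 = w_1.
For the inductive step, assume it holds for an arbitrary i ≥ 1, so w_i = 3·2^i + 7^(i - 1).
Then w_{i+1} = 7·w_i - 15·2^i = 7·(3·2^i + 7^(i - 1)) - 15·2^i = 3·2^(i + 1) + 7^i = 3·2^(i+1) + 7^((i+1) - 1),
which is the claimed formula at m = i+1.
By induction, the statement is established for all m ≥ 1.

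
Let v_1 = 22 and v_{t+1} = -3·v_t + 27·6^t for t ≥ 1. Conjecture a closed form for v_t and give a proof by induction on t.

v_t = 4(-3)^(t - 1) + 3·6^t

Computing the first terms: v_1 = 22, v_2 = 96, v_3 = 684. This suggests v_t = 4(-3)^(t - 1) + 3·6^t.
Base step (t = 1): the formula gives 22 = 22 = v_1.
For the inductive step, assume it holds for an arbitrary p ≥ 1, so v_p = 4(-3)^(p - 1) + 3·6^p.
Then v_{p+1} = -3·v_p + 27·6^p = -3·(4(-3)^(p - 1) + 3·6^p) + 27·6^p = 4(-3)^p + 3·6^(p + 1) = 4(-3)^((p+1) - 1) + 3·6^(p+1),
which is the claimed formula at t = p+1.
This completes the induction.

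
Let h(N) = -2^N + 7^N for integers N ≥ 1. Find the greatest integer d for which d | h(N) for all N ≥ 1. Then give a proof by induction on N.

d = 5

Computing the first values: h(1) = 5 and h(2) = 45; gcd(5, 45) = 5, so d ≤ 5.
We prove 5 | -2^N + 7^N for all N ≥ 1 by induction on N.
When N = 1: h(1) = 5 = 5·(1), so 5 | h(1).
Suppose the result is true for N = r, i.e. 5 | h(r). Then
7^{r+1} − 2^{r+1} = 7·7^r − 2·2^r = 7·(7^r − 2^r) + (5)·2^r. The first term is divisible by 5 by the inductive hypothesis, and the second term (5)·2^r is divisible by 5 since 5 | 5. Hence 5 | h(r+1).
By induction, the statement is established for all N ≥ 1.
Therefore the largest such d is 5.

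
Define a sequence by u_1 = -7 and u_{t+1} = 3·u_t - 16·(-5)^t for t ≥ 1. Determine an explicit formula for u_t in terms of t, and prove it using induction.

Computing the first terms: u_1 = -7, u_2 = 59, u_3 = -223. This suggests u_t = 2(-5)^t + 3^t.
Base case (t = 1): the formula gives -7 = -7 = u_1.
Inductive step: suppose the statement holds for some k ≥ 1, so u_k = 2(-5)^k + 3^k.
Then u_{k+1} = 3·u_k - 16·(-5)^k = 3·(2(-5)^k + 3^k) - 16·(-5)^k = 2(-5)^(k + 1) + 3^(k + 1),
which is the claimed formula at t = k+1.
Hence, by induction on t, the claim holds for every t ≥ 1.

u_t = 2(-5)^t + 3^t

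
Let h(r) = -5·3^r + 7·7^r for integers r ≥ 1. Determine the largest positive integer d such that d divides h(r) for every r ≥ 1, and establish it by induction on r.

Computing the first values: h(1) = 34 and h(2) = 298; gcd(34, 298) = 2, so d ≤ 2.
We prove 2 | -5·3^r + 7·7^r for all r ≥ 1 by induction on r.
When r = 1: h(1) = 34 = 2·(17), so 2 | h(1).
Suppose the result is true for r = i, i.e. 2 | h(i). Then
h(i+1) − 7·h(i) = (-5·3^(i+1) + 7·7^(i+1)) − 7·(-5·3^i + 7·7^i) = (-5)·3^i·(3 − 7) = (20)·3^i. Since 2 | h(i) by the inductive hypothesis, 2 | 7·h(i); and 2 | 20 since 20 = 2·10. Therefore 2 | h(i+1).
By induction, the statement is established for all r ≥ 1.
Therefore the largest such d is 2.

d = 2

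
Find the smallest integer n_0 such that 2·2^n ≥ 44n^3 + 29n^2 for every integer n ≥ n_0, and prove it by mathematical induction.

At n = 16: 131072 < 187648, so the inequality fails and n_0 ≥ 17. We prove 2·2^n ≥ 44n^3 + 29n^2 for all n ≥ 17.
For the base case n = 17: 2·2^n = 262144 and 44n^3 + 29n^2 = 224553, so 262144 ≥ 224553.
For the inductive step, assume it holds for an arbitrary j ≥ 17, so 2·2^j ≥ 44j^3 + 29j^2.
Then 2·2^(j + 1) = 2·(2·2^j) ≥ 2·(44j^3 + 29j^2).
Also, for j ≥ 17 we have 2·(44j^3 + 29j^2) ≥ 44(j+1)^3 + 29(j+1)^2, since 2·(44j^3 + 29j^2) − (44(j+1)^3 + 29(j+1)^2) = 44j^3 - 103j^2 - 190j - 73, which is nonnegative for all j ≥ 17.
Combining, 2·2^(j + 1) ≥ 44(j+1)^3 + 29(j+1)^2.
This completes the induction.
Hence the smallest such n_0 is 17.

n_0 = 17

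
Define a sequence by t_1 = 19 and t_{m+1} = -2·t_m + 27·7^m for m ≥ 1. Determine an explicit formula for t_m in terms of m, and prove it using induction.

t_m = (-2)^m + 3·7^m

Computing the first terms: t_1 = 19, t_2 = 151, t_3 = 1021. This suggests t_m = (-2)^m + 3·7^m.
For the base case m = 1: the formula gives 19 = 19 = t_1.
Inductive step: assume the claim holds for m = j, so t_j = (-2)^j + 3·7^j.
Then t_{j+1} = -2·t_j + 27·7^j = -2·((-2)^j + 3·7^j) + 27·7^j = (-2)^(j + 1) + 3·7^(j + 1),
which is the claimed formula at m = j+1.
This completes the induction.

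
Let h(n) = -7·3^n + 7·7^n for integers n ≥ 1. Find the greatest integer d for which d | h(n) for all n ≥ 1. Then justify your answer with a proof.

Computing the first values: h(1) = 28 and h(2) = 280; gcd(28, 280) = 28, so d ≤ 28.
We prove 28 | -7·3^n + 7·7^n for all n ≥ 1 by induction on n.
For the base case n = 1: h(1) = 28 = 28·(1), so 28 | h(1).
Inductive step: suppose the statement holds for some j ≥ 1, i.e. 28 | h(j). Then
h(j+1) − 7·h(j) = (-7·3^(j+1) + 7·7^(j+1)) − 7·(-7·3^j + 7·7^j) = (-7)·3^j·(3 − 7) = (28)·3^j. Since 28 | h(j) by the inductive hypothesis, 28 | 7·h(j); and 28 | 28 since 28 = 28·1. Therefore 28 | h(j+1).
By the principle of mathematical induction, the result holds for all n ≥ 1.
Therefore the largest such d is 28.

d = 28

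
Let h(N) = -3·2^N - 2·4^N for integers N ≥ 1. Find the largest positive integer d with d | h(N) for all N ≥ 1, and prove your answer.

Computing the first values: h(1) = -14 and h(2) = -44; gcd(-14, -44) = 2, so d ≤ 2.
We prove 2 | -3·2^N - 2·4^N for all N ≥ 1 by induction on N.
For the base case N = 1: h(1) = -14 = 2·(-7), so 2 | h(1).
Inductive step: suppose the statement holds for some k ≥ 1, i.e. 2 | h(k). Then
h(k+1) − 4·h(k) = (-3·2^(k+1) - 2·4^(k+1)) − 4·(-3·2^k - 2·4^k) = (-3)·2^k·(2 − 4) = (6)·2^k. Since 2 | h(k) by the inductive hypothesis, 2 | 4·h(k); and 2 | 6 since 6 = 2·3. Therefore 2 | h(k+1).
Hence, by induction on N, the claim holds for every N ≥ 1.
Therefore the largest such d is 2.

d = 2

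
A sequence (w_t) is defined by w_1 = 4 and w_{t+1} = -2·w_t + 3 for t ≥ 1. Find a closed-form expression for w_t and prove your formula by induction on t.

w_t = 3(-2)^(t - 1) + 1

Computing the first terms: w_1 = 4, w_2 = -5, w_3 = 13. This suggests w_t = 3(-2)^(t - 1) + 1.
Base case (t = 1): the formula gives 4 = 4 = w_1.
Suppose the result is true for t = k, so w_k = 3(-2)^(k - 1) + 1.
Then w_{k+1} = -2·w_k + 3 = -2·(3(-2)^(k - 1) + 1) + 3 = 3(-2)^k + 1 = 3(-2)^((k+1) - 1) + 1,
which is the claimed formula at t = k+1.
Hence, by induction on t, the claim holds for every t ≥ 1.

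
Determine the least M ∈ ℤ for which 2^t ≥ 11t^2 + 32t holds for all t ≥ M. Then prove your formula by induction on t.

M = 11

At t = 10: 1024 < 1420, so the inequality fails and M ≥ 11. We prove 2^t ≥ 11t^2 + 32t for all t ≥ 11.
For the base case t = 11: 2^t = 2048 and 11t^2 + 32t = 1683, so 2048 ≥ 1683.
For the inductive step, assume it holds for an arbitrary k ≥ 11, so 2^k ≥ 11k^2 + 32k.
Then 2^(k + 1) = 2·(2^k) ≥ 2·(11k^2 + 32k).
Also, for k ≥ 11 we have 2·(11k^2 + 32k) ≥ 11(k+1)^2 + 32(k+1), since 2·(11k^2 + 32k) − (11(k+1)^2 + 32(k+1)) = 11k^2 + 10k - 43, which is nonnegative for all k ≥ 11.
Combining, 2^(k + 1) ≥ 11(k+1)^2 + 32(k+1).
By induction, the statement is established for all t ≥ 11.
Hence the smallest such M is 11.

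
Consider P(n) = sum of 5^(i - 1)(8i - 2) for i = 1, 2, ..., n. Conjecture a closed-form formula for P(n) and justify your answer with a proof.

We claim P(n) = 5^n(2n - 1) + 1 for all n ≥ 1.
When n = 1: P(1) = 6, and the closed form gives 6. They agree.
Inductive step: assume the claim holds for n = i, so P(i) = 5^i(2i - 1) + 1.
Then P(i+1) = P(i) + (5^i(8i + 6)) = (5^i(2i - 1) + 1) + (5^i(8i + 6)).
Simplifying, P(i+1) = 10·5^i·i + 5·5^i + 1 = 5^(i+1)(2(i+1) - 1) + 1,
which is the closed form with n = i+1.
By the principle of mathematical induction, the result holds for all n ≥ 1.

P(n) = 5^n(2n - 1) + 1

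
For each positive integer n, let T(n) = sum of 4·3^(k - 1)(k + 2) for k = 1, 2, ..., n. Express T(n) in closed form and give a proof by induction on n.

T(n) = 3^n(2n + 3) - 3

We claim T(n) = 3^n(2n + 3) - 3 for all n ≥ 1.
For the base case n = 1: T(1) = 12, and the closed form gives 12. They agree.
Inductive step: suppose the statement holds for some k ≥ 1, so T(k) = 3^k(2k + 3) - 3.
Then T(k+1) = T(k) + (4·3^k(k + 3)) = (3^k(2k + 3) - 3) + (4·3^k(k + 3)).
Simplifying, T(k+1) = 6·3^k·k + 15·3^k - 3 = 3^(k+1)(2(k+1) + 3) - 3,
which is the closed form with n = k+1.
By the principle of mathematical induction, the result holds for all n ≥ 1.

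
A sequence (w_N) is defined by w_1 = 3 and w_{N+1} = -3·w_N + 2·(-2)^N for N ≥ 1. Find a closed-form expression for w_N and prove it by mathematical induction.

w_N = -(-2)^(N + 1) + 7(-3)^(N - 1)

Computing the first terms: w_1 = 3, w_2 = -13, w_3 = 47. This suggests w_N = -(-2)^(N + 1) + 7(-3)^(N - 1).
Base case (N = 1): the formula gives 3 = 3 = w_1.
Inductive step: suppose the statement holds for some m ≥ 1, so w_m = -(-2)^(m + 1) + 7(-3)^(m - 1).
Then w_{m+1} = -3·w_m + 2·(-2)^m = -3·(-(-2)^(m + 1) + 7(-3)^(m - 1)) + 2·(-2)^m = -(-2)^(m + 2) + 7(-3)^m = -(-2)^((m+1) + 1) + 7(-3)^((m+1) - 1),
which is the claimed formula at N = m+1.
By the principle of mathematical induction, the result holds for all N ≥ 1.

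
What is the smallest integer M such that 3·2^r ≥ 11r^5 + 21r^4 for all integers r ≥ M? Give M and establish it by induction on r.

M = 26

At r = 25: 100663296 < 115625000, so the inequality fails and M ≥ 26. We prove 3·2^r ≥ 11r^5 + 21r^4 for all r ≥ 26.
For the base case r = 26: 3·2^r = 201326592 and 11r^5 + 21r^4 = 140291632, so 201326592 ≥ 140291632.
Inductive step: assume the claim holds for r = m, so 3·2^m ≥ 11m^5 + 21m^4.
Then 3·2^(m + 1) = 2·(3·2^m) ≥ 2·(11m^5 + 21m^4).
Also, for m ≥ 26 we have 2·(11m^5 + 21m^4) ≥ 11(m+1)^5 + 21(m+1)^4, since 2·(11m^5 + 21m^4) − (11(m+1)^5 + 21(m+1)^4) = 11m^5 - 34m^4 - 194m^3 - 236m^2 - 139m - 32, which is nonnegative for all m ≥ 26.
Combining, 3·2^(m + 1) ≥ 11(m+1)^5 + 21(m+1)^4.
This completes the induction.
Hence the smallest such M is 26.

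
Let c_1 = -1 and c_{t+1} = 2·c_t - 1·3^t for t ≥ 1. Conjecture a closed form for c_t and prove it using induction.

c_t = 2^t - 3^t

Computing the first terms: c_1 = -1, c_2 = -5, c_3 = -19. This suggests c_t = 2^t - 3^t.
When t = 1: the formula gives -1 = -1 = c_1.
For the inductive step, assume it holds for an arbitrary p ≥ 1, so c_p = 2^p - 3^p.
Then c_{p+1} = 2·c_p - 1·3^p = 2·(2^p - 3^p) - 1·3^p = 2^(p + 1) - 3^(p + 1),
which is the claimed formula at t = p+1.
By induction, the statement is established for all t ≥ 1.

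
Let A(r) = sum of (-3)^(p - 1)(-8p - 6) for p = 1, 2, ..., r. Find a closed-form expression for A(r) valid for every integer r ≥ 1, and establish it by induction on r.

We claim A(r) = 2(-3)^r(r + 1) - 2 for all r ≥ 1.
Base step (r = 1): A(1) = -14, and the closed form gives -14. They agree.
For the inductive step, assume it holds for an arbitrary p ≥ 1, so A(p) = 2(-3)^p(p + 1) - 2.
Then A(p+1) = A(p) + ((-3)^p(-8p - 14)) = (2(-3)^p(p + 1) - 2) + ((-3)^p(-8p - 14)).
Simplifying, A(p+1) = -6(-3)^p·p - 12(-3)^p - 2 = 2(-3)^(p+1)((p+1) + 1) - 2,
which is the closed form with r = p+1.
Hence, by induction on r, the claim holds for every r ≥ 1.

A(r) = 2(-3)^r(r + 1) - 2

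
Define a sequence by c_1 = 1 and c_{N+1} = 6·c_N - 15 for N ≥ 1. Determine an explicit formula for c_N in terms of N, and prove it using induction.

Computing the first terms: c_1 = 1, c_2 = -9, c_3 = -69. This suggests c_N = -2·6^(N - 1) + 3.
Base step (N = 1): the formula gives 1 = 1 = c_1.
Suppose the result is true for N = r, so c_r = -2·6^(r - 1) + 3.
Then c_{r+1} = 6·c_r - 15 = 6·(-2·6^(r - 1) + 3) - 15 = -2·6^r + 3 = -2·6^((r+1) - 1) + 3,
which is the claimed formula at N = r+1.
By induction, the statement is established for all N ≥ 1.

c_N = -2·6^(N - 1) + 3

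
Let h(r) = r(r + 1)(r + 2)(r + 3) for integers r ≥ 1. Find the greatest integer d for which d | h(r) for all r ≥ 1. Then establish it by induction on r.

Computing the first values: h(1) = 24 and h(2) = 120; gcd(24, 120) = 24, so d ≤ 24.
We prove 24 | r(r + 1)(r + 2)(r + 3) for all r ≥ 1 by induction on r.
Base case (r = 1): h(1) = 24 = 24·(1), so 24 | h(1).
Inductive step: assume the claim holds for r = j, i.e. 24 | h(j). Then
h(j+1) − h(j) = (j+1)·(j+2)·(j+3)·(j+4) − j·(j+1)·(j+2)·(j+3) = (j+1)·(j+2)·(j+3)·[(j+4) − j] = 4·(j+1)·(j+2)·(j+3). The product of 3 consecutive integers is divisible by (3)! = 6, so h(j+1) − h(j) is divisible by 4·6 = 24. By the inductive hypothesis 24 | h(j), hence 24 | h(j+1).
This completes the induction.
Therefore the largest such d is 24.

d = 24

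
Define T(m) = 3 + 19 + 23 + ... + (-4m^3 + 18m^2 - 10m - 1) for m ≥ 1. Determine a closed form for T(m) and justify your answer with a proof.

We claim T(m) = -m(m^3 - 4m^2 - 3m + 3) for all m ≥ 1.
When m = 1: T(1) = 3, and the closed form gives 3. They agree.
Inductive step: assume the claim holds for m = r, so T(r) = r(-r^3 + 4r^2 + 3r - 3).
Then T(r+1) = T(r) + (-4r^3 + 6r^2 + 14r + 3) = (r(-r^3 + 4r^2 + 3r - 3)) + (-4r^3 + 6r^2 + 14r + 3).
Simplifying, T(r+1) = -(r + 1)(r^3 - r^2 - 8r - 3) = -(r+1)((r+1)^3 - 4(r+1)^2 - 3(r+1) + 3),
which is the closed form with m = r+1.
This completes the induction.

T(m) = -m(m^3 - 4m^2 - 3m + 3)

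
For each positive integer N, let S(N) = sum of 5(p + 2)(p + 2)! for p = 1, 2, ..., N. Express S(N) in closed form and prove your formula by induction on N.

We claim S(N) = 5(N + 3)! - 30 for all N ≥ 1.
When N = 1: S(1) = 90, and the closed form gives 90. They agree.
For the inductive step, assume it holds for an arbitrary p ≥ 1, so S(p) = 5(p + 3)! - 30.
Then S(p+1) = S(p) + (5(p + 3)(p + 3)!) = (5(p + 3)! - 30) + (5(p + 3)(p + 3)!).
Simplifying, S(p+1) = 5((p+1) + 3)! - 30,
which is the closed form with N = p+1.
This completes the induction.

S(N) = 5(N + 3)! - 30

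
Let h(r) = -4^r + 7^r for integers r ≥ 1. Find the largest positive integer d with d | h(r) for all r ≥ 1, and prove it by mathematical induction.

Computing the first values: h(1) = 3 and h(2) = 33; gcd(3, 33) = 3, so d ≤ 3.
We prove 3 | -4^r + 7^r for all r ≥ 1 by induction on r.
Base case (r = 1): h(1) = 3 = 3·(1), so 3 | h(1).
Inductive step: suppose the statement holds for some k ≥ 1, i.e. 3 | h(k). Then
7^{k+1} − 4^{k+1} = 7·7^k − 4·4^k = 7·(7^k − 4^k) + (3)·4^k. The first term is divisible by 3 by the inductive hypothesis, and the second term (3)·4^k is divisible by 3 since 3 | 3. Hence 3 | h(k+1).
Hence, by induction on r, the claim holds for every r ≥ 1.
Therefore the largest such d is 3.

d = 3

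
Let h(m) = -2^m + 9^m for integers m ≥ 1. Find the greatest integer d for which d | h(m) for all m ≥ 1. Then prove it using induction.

d = 7

Computing the first values: h(1) = 7 and h(2) = 77; gcd(7, 77) = 7, so d ≤ 7.
We prove 7 | -2^m + 9^m for all m ≥ 1 by induction on m.
When m = 1: h(1) = 7 = 7·(1), so 7 | h(1).
For the inductive step, assume it holds for an arbitrary p ≥ 1, i.e. 7 | h(p). Then
9^{p+1} − 2^{p+1} = 9·9^p − 2·2^p = 9·(9^p − 2^p) + (7)·2^p. The first term is divisible by 7 by the inductive hypothesis, and the second term (7)·2^p is divisible by 7 since 7 | 7. Hence 7 | h(p+1).
By the principle of mathematical induction, the result holds for all m ≥ 1.
Therefore the largest such d is 7.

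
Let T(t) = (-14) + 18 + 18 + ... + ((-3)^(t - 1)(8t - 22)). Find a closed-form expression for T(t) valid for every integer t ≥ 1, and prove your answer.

T(t) = (-3)^t(-2t + 5) - 5

We claim T(t) = (-3)^t(-2t + 5) - 5 for all t ≥ 1.
Base case (t = 1): T(1) = -14, and the closed form gives -14. They agree.
Inductive step: assume the claim holds for t = i, so T(i) = (-3)^i(-2i + 5) - 5.
Then T(i+1) = T(i) + ((-3)^i(8i - 14)) = ((-3)^i(-2i + 5) - 5) + ((-3)^i(8i - 14)).
Simplifying, T(i+1) = 6(-3)^i·i - 9(-3)^i - 5 = (-3)^(i+1)(-2(i+1) + 5) - 5,
which is the closed form with t = i+1.
This completes the induction.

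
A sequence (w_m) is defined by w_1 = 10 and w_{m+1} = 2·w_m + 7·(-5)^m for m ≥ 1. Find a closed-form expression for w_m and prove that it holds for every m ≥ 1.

Computing the first terms: w_1 = 10, w_2 = -15, w_3 = 145. This suggests w_m = -(-5)^m + 5·2^(m - 1).
When m = 1: the formula gives 10 = 10 = w_1.
Suppose the result is true for m = i, so w_i = -(-5)^i + 5·2^(i - 1).
Then w_{i+1} = 2·w_i + 7·(-5)^i = 2·(-(-5)^i + 5·2^(i - 1)) + 7·(-5)^i = -(-5)^(i + 1) + 5·2^i = -(-5)^(i+1) + 5·2^((i+1) - 1),
which is the claimed formula at m = i+1.
Hence, by induction on m, the claim holds for every m ≥ 1.

w_m = -(-5)^m + 5·2^(m - 1)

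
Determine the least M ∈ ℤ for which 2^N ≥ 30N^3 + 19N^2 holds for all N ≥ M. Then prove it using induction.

At N = 17: 131072 < 152881, so the inequality fails and M ≥ 18. We prove 2^N ≥ 30N^3 + 19N^2 for all N ≥ 18.
When N = 18: 2^N = 262144 and 30N^3 + 19N^2 = 181116, so 262144 ≥ 181116.
For the inductive step, assume it holds for an arbitrary r ≥ 18, so 2^r ≥ 30r^3 + 19r^2.
Then 2^(r + 1) = 2·(2^r) ≥ 2·(30r^3 + 19r^2).
Also, for r ≥ 18 we have 2·(30r^3 + 19r^2) ≥ 30(r+1)^3 + 19(r+1)^2, since 2·(30r^3 + 19r^2) − (30(r+1)^3 + 19(r+1)^2) = 30r^3 - 71r^2 - 128r - 49, which is nonnegative for all r ≥ 18.
Combining, 2^(r + 1) ≥ 30(r+1)^3 + 19(r+1)^2.
This completes the induction.
Hence the smallest such M is 18.

M = 18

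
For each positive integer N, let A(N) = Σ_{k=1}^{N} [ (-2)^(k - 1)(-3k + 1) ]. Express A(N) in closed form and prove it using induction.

A(N) = (-2)^N·N

We claim A(N) = (-2)^N·N for all N ≥ 1.
Base case (N = 1): A(1) = -2, and the closed form gives -2. They agree.
Inductive step: suppose the statement holds for some k ≥ 1, so A(k) = (-2)^k·k.
Then A(k+1) = A(k) + ((-2)^k(-3k - 2)) = ((-2)^k·k) + ((-2)^k(-3k - 2)).
Simplifying, A(k+1) = (-2)^(k + 1)(k + 1) = (-2)^(k+1)·(k+1),
which is the closed form with N = k+1.
Hence, by induction on N, the claim holds for every N ≥ 1.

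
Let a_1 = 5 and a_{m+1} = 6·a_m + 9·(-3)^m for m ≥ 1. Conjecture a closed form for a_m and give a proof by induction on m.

Computing the first terms: a_1 = 5, a_2 = 3, a_3 = 99. This suggests a_m = -(-3)^m + 2·6^(m - 1).
For the base case m = 1: the formula gives 5 = 5 = a_1.
Inductive step: assume the claim holds for m = i, so a_i = -(-3)^i + 2·6^(i - 1).
Then a_{i+1} = 6·a_i + 9·(-3)^i = 6·(-(-3)^i + 2·6^(i - 1)) + 9·(-3)^i = -(-3)^(i + 1) + 2·6^i = -(-3)^(i+1) + 2·6^((i+1) - 1),
which is the claimed formula at m = i+1.
By induction, the statement is established for all m ≥ 1.

a_m = -(-3)^m + 2·6^(m - 1)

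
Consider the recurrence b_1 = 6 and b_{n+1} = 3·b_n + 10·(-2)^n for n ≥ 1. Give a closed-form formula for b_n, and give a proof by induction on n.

Computing the first terms: b_1 = 6, b_2 = -2, b_3 = 34. This suggests b_n = (-2)^(n + 1) + 2·3^(n - 1).
For the base case n = 1: the formula gives 6 = 6 = b_1.
For the inductive step, assume it holds for an arbitrary m ≥ 1, so b_m = (-2)^(m + 1) + 2·3^(m - 1).
Then b_{m+1} = 3·b_m + 10·(-2)^m = 3·((-2)^(m + 1) + 2·3^(m - 1)) + 10·(-2)^m = (-2)^(m + 2) + 2·3^m = (-2)^((m+1) + 1) + 2·3^((m+1) - 1),
which is the claimed formula at n = m+1.
This completes the induction.

b_n = (-2)^(n + 1) + 2·3^(n - 1)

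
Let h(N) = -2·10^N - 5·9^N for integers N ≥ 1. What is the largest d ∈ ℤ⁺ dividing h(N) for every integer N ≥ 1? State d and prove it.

Computing the first values: h(1) = -65 and h(2) = -605; gcd(-65, -605) = 5, so d ≤ 5.
We prove 5 | -2·10^N - 5·9^N for all N ≥ 1 by induction on N.
Base case (N = 1): h(1) = -65 = 5·(-13), so 5 | h(1).
Inductive step: suppose the statement holds for some r ≥ 1, i.e. 5 | h(r). Then
h(r+1) − 10·h(r) = (-2·10^(r+1) - 5·9^(r+1)) − 10·(-2·10^r - 5·9^r) = (-5)·9^r·(9 − 10) = (5)·9^r. Since 5 | h(r) by the inductive hypothesis, 5 | 10·h(r); and 5 | 5 since 5 = 5·1. Therefore 5 | h(r+1).
By induction, the statement is established for all N ≥ 1.
Therefore the largest such d is 5.

d = 5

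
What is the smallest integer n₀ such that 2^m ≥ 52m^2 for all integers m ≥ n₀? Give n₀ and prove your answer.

At m = 13: 8192 < 8788, so the inequality fails and n₀ ≥ 14. We prove 2^m ≥ 52m^2 for all m ≥ 14.
Base step (m = 14): 2^m = 16384 and 52m^2 = 10192, so 16384 ≥ 10192.
Inductive step: assume the claim holds for m = i, so 2^i ≥ 52i^2.
Then 2^(i + 1) = 2·(2^i) ≥ 2·(52i^2).
Also, for i ≥ 14 we have 2·(52i^2) ≥ 52(i+1)^2, since 2 ≥ (1 + 1/i)^2 for all i ≥ 14.
Combining, 2^(i + 1) ≥ 52(i+1)^2.
By the principle of mathematical induction, the result holds for all m ≥ 14.
Hence the smallest such n₀ is 14.

n₀ = 14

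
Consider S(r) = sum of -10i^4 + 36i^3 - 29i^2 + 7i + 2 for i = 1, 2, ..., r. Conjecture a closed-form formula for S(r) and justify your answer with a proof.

S(r) = -r(2r^4 - 4r^3 - 5r^2 + 2r - 1)

We claim S(r) = -r(2r^4 - 4r^3 - 5r^2 + 2r - 1) for all r ≥ 1.
Base step (r = 1): S(1) = 6, and the closed form gives 6. They agree.
Inductive step: suppose the statement holds for some i ≥ 1, so S(i) = i(-2i^4 + 4i^3 + 5i^2 - 2i + 1).
Then S(i+1) = S(i) + (-10i^4 - 4i^3 + 19i^2 + 17i + 6) = (i(-2i^4 + 4i^3 + 5i^2 - 2i + 1)) + (-10i^4 - 4i^3 + 19i^2 + 17i + 6).
Simplifying, S(i+1) = -(i + 1)(2i^4 + 4i^3 - 5i^2 - 12i - 6) = -(i+1)(2(i+1)^4 - 4(i+1)^3 - 5(i+1)^2 + 2(i+1) - 1),
which is the closed form with r = i+1.
This completes the induction.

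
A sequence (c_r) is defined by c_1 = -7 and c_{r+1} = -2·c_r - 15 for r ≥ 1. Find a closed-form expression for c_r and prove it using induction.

c_r = (-2)^r - 5

Computing the first terms: c_1 = -7, c_2 = -1, c_3 = -13. This suggests c_r = (-2)^r - 5.
Base case (r = 1): the formula gives -7 = -7 = c_1.
Suppose the result is true for r = m, so c_m = (-2)^m - 5.
Then c_{m+1} = -2·c_m - 15 = -2·((-2)^m - 5) - 15 = (-2)^(m + 1) - 5,
which is the claimed formula at r = m+1.
This completes the induction.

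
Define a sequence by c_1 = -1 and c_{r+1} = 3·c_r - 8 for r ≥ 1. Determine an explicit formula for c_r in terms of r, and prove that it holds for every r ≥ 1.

c_r = -5·3^(r - 1) + 4

Computing the first terms: c_1 = -1, c_2 = -11, c_3 = -41. This suggests c_r = -5·3^(r - 1) + 4.
When r = 1: the formula gives -1 = -1 = c_1.
For the inductive step, assume it holds for an arbitrary i ≥ 1, so c_i = -5·3^(i - 1) + 4.
Then c_{i+1} = 3·c_i - 8 = 3·(-5·3^(i - 1) + 4) - 8 = -5·3^i + 4 = -5·3^((i+1) - 1) + 4,
which is the claimed formula at r = i+1.
Hence, by induction on r, the claim holds for every r ≥ 1.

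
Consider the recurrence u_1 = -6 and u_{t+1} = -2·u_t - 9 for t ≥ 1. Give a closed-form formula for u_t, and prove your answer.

Computing the first terms: u_1 = -6, u_2 = 3, u_3 = -15. This suggests u_t = -3(-2)^(t - 1) - 3.
Base case (t = 1): the formula gives -6 = -6 = u_1.
Inductive step: suppose the statement holds for some r ≥ 1, so u_r = -3(-2)^(r - 1) - 3.
Then u_{r+1} = -2·u_r - 9 = -2·(-3(-2)^(r - 1) - 3) - 9 = -3(-2)^r - 3 = -3(-2)^((r+1) - 1) - 3,
which is the claimed formula at t = r+1.
By induction, the statement is established for all t ≥ 1.

u_t = -3(-2)^(t - 1) - 3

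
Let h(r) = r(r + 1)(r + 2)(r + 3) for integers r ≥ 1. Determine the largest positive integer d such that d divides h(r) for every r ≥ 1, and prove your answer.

Computing the first values: h(1) = 24 and h(2) = 120; gcd(24, 120) = 24, so d ≤ 24.
We prove 24 | r(r + 1)(r + 2)(r + 3) for all r ≥ 1 by induction on r.
For the base case r = 1: h(1) = 24 = 24·(1), so 24 | h(1).
Suppose the result is true for r = p, i.e. 24 | h(p). Then
h(p+1) − h(p) = (p+1)·(p+2)·(p+3)·(p+4) − p·(p+1)·(p+2)·(p+3) = (p+1)·(p+2)·(p+3)·[(p+4) − p] = 4·(p+1)·(p+2)·(p+3). The product of 3 consecutive integers is divisible by (3)! = 6, so h(p+1) − h(p) is divisible by 4·6 = 24. By the inductive hypothesis 24 | h(p), hence 24 | h(p+1).
Hence, by induction on r, the claim holds for every r ≥ 1.
Therefore the largest such d is 24.

d = 24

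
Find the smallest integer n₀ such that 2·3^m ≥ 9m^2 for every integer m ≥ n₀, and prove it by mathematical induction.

At m = 3: 54 < 81, so the inequality fails and n₀ ≥ 4. We prove 2·3^m ≥ 9m^2 for all m ≥ 4.
When m = 4: 2·3^m = 162 and 9m^2 = 144, so 162 ≥ 144.
For the inductive step, assume it holds for an arbitrary j ≥ 4, so 2·3^j ≥ 9j^2.
Then 2·3^(j + 1) = 3·(2·3^j) ≥ 3·(9j^2).
Also, for j ≥ 4 we have 3·(9j^2) ≥ 9(j+1)^2, since 3 ≥ (1 + 1/j)^2 for all j ≥ 4.
Combining, 2·3^(j + 1) ≥ 9(j+1)^2.
This completes the induction.
Hence the smallest such n₀ is 4.

n₀ = 4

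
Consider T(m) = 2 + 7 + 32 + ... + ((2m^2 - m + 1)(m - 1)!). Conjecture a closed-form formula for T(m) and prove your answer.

We claim T(m) = (2m + 1)m! - 1 for all m ≥ 1.
When m = 1: T(1) = 2, and the closed form gives 2. They agree.
Inductive step: suppose the statement holds for some p ≥ 1, so T(p) = (2p + 1)p! - 1.
Then T(p+1) = T(p) + ((2p^2 + 3p + 2)p!) = ((2p + 1)p! - 1) + ((2p^2 + 3p + 2)p!).
Simplifying, T(p+1) = (2(p+1) + 1)(p+1)! - 1,
which is the closed form with m = p+1.
Hence, by induction on m, the claim holds for every m ≥ 1.

T(m) = (2m + 1)m! - 1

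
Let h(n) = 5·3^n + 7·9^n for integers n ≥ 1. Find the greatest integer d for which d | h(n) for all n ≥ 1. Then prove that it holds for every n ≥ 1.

Computing the first values: h(1) = 78 and h(2) = 612; gcd(78, 612) = 6, so d ≤ 6.
We prove 6 | 5·3^n + 7·9^n for all n ≥ 1 by induction on n.
Base step (n = 1): h(1) = 78 = 6·(13), so 6 | h(1).
For the inductive step, assume it holds for an arbitrary r ≥ 1, i.e. 6 | h(r). Then
h(r+1) − 9·h(r) = (5·3^(r+1) + 7·9^(r+1)) − 9·(5·3^r + 7·9^r) = (5)·3^r·(3 − 9) = (-30)·3^r. Since 6 | h(r) by the inductive hypothesis, 6 | 9·h(r); and 6 | -30 since -30 = 6·-5. Therefore 6 | h(r+1).
By the principle of mathematical induction, the result holds for all n ≥ 1.
Therefore the largest such d is 6.

d = 6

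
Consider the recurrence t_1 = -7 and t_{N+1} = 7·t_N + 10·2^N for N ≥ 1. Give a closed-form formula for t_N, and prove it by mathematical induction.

t_N = -2^(N + 1) - 3·7^(N - 1)

Computing the first terms: t_1 = -7, t_2 = -29, t_3 = -163. This suggests t_N = -2^(N + 1) - 3·7^(N - 1).
For the base case N = 1: the formula gives -7 = -7 = t_1.
Inductive step: suppose the statement holds for some j ≥ 1, so t_j = -2^(j + 1) - 3·7^(j - 1).
Then t_{j+1} = 7·t_j + 10·2^j = 7·(-2^(j + 1) - 3·7^(j - 1)) + 10·2^j = -2^(j + 2) - 3·7^j = -2^((j+1) + 1) - 3·7^((j+1) - 1),
which is the claimed formula at N = j+1.
By the principle of mathematical induction, the result holds for all N ≥ 1.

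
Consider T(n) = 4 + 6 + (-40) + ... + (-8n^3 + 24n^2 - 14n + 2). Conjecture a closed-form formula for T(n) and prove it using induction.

T(n) = -n(2n^3 - 4n^2 - 3n + 1)

We claim T(n) = -n(2n^3 - 4n^2 - 3n + 1) for all n ≥ 1.
Base step (n = 1): T(1) = 4, and the closed form gives 4. They agree.
Inductive step: suppose the statement holds for some r ≥ 1, so T(r) = r(-2r^3 + 4r^2 + 3r - 1).
Then T(r+1) = T(r) + (-8r^3 + 10r + 4) = (r(-2r^3 + 4r^2 + 3r - 1)) + (-8r^3 + 10r + 4).
Simplifying, T(r+1) = -(r + 1)(2r^3 + 2r^2 - 5r - 4) = -(r+1)(2(r+1)^3 - 4(r+1)^2 - 3(r+1) + 1),
which is the closed form with n = r+1.
This completes the induction.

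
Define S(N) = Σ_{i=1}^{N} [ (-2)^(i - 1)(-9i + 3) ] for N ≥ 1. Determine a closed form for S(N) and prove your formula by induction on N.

We claim S(N) = 3(-2)^N·N for all N ≥ 1.
When N = 1: S(1) = -6, and the closed form gives -6. They agree.
Suppose the result is true for N = i, so S(i) = 3(-2)^i·i.
Then S(i+1) = S(i) + ((-2)^i(-9i - 6)) = (3(-2)^i·i) + ((-2)^i(-9i - 6)).
Simplifying, S(i+1) = (-2)^(i + 1)(3i + 3) = 3(-2)^(i+1)·(i+1),
which is the closed form with N = i+1.
By induction, the statement is established for all N ≥ 1.

S(N) = 3(-2)^N·N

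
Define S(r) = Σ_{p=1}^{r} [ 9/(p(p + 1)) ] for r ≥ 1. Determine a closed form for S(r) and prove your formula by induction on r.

We claim S(r) = 9r/(r + 1) for all r ≥ 1.
Base case (r = 1): S(1) = 9/2, and the closed form gives 9/2. They agree.
Inductive step: assume the claim holds for r = p, so S(p) = 9p/(p + 1).
Then S(p+1) = S(p) + (9/((p + 1)(p + 2))) = (9p/(p + 1)) + (9/((p + 1)(p + 2))).
Simplifying, S(p+1) = 9(p + 1)/(p + 2) = 9(p+1)/((p+1) + 1),
which is the closed form with r = p+1.
By the principle of mathematical induction, the result holds for all r ≥ 1.

S(r) = 9r/(r + 1)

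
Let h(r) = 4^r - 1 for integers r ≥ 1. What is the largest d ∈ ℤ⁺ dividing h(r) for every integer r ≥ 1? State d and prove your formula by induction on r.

d = 3

Computing the first values: h(1) = 3 and h(2) = 15; gcd(3, 15) = 3, so d ≤ 3.
We prove 3 | 4^r - 1 for all r ≥ 1 by induction on r.
When r = 1: h(1) = 3 = 3·(1), so 3 | h(1).
Suppose the result is true for r = m, i.e. 3 | h(m). Then
4^{m+1} − 1^{m+1} = 4·4^m − 1·1^m = 4·(4^m − 1^m) + (3)·1^m. The first term is divisible by 3 by the inductive hypothesis, and the second term (3)·1^m is divisible by 3 since 3 | 3. Hence 3 | h(m+1).
This completes the induction.
Therefore the largest such d is 3.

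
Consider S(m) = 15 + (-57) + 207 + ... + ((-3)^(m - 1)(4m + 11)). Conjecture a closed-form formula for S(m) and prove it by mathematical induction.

We claim S(m) = -(-3)^m(m + 3) + 3 for all m ≥ 1.
Base step (m = 1): S(1) = 15, and the closed form gives 15. They agree.
Inductive step: suppose the statement holds for some p ≥ 1, so S(p) = -(-3)^p(p + 3) + 3.
Then S(p+1) = S(p) + ((-3)^p(4p + 15)) = (-(-3)^p(p + 3) + 3) + ((-3)^p(4p + 15)).
Simplifying, S(p+1) = 3(-3)^p·p + 12(-3)^p + 3 = -(-3)^(p+1)((p+1) + 3) + 3,
which is the closed form with m = p+1.
Hence, by induction on m, the claim holds for every m ≥ 1.

S(m) = -(-3)^m(m + 3) + 3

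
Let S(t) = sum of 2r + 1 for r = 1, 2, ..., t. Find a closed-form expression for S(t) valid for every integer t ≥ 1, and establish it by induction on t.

We claim S(t) = t(t + 2) for all t ≥ 1.
Base step (t = 1): S(1) = 3, and the closed form gives 3. They agree.
Inductive step: assume the claim holds for t = r, so S(r) = r(r + 2).
Then S(r+1) = S(r) + (2r + 3) = (r(r + 2)) + (2r + 3).
Simplifying, S(r+1) = (r + 1)(r + 3) = (r+1)((r+1) + 2),
which is the closed form with t = r+1.
Hence, by induction on t, the claim holds for every t ≥ 1.

S(t) = t(t + 2)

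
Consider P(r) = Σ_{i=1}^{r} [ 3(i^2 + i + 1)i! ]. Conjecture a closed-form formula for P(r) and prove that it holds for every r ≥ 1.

We claim P(r) = (3r + 3)(r + 1)! - 3 for all r ≥ 1.
For the base case r = 1: P(1) = 9, and the closed form gives 9. They agree.
Suppose the result is true for r = i, so P(i) = (3i + 3)(i + 1)! - 3.
Then P(i+1) = P(i) + (3(i^2 + 3i + 3)(i + 1)!) = ((3i + 3)(i + 1)! - 3) + (3(i^2 + 3i + 3)(i + 1)!).
Simplifying, P(i+1) = (3(i+1) + 3)((i+1) + 1)! - 3,
which is the closed form with r = i+1.
By induction, the statement is established for all r ≥ 1.

P(r) = (3r + 3)(r + 1)! - 3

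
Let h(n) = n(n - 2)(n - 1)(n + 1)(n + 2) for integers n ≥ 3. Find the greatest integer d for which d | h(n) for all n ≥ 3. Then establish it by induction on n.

d = 120

Computing the first values: h(3) = 120 and h(4) = 720; gcd(120, 720) = 120, so d ≤ 120.
We prove 120 | n(n - 2)(n - 1)(n + 1)(n + 2) for all n ≥ 3 by induction on n.
When n = 3: h(3) = 120 = 120·(1), so 120 | h(3).
Suppose the result is true for n = m, i.e. 120 | h(m). Then
h(m+1) − h(m) = (m-1)·m·(m+1)·(m+2)·(m+3) − (m-2)·(m-1)·m·(m+1)·(m+2) = (m-1)·m·(m+1)·(m+2)·[(m+3) − (m-2)] = 5·(m-1)·m·(m+1)·(m+2). The product of 4 consecutive integers is divisible by (4)! = 24, so h(m+1) − h(m) is divisible by 5·24 = 120. By the inductive hypothesis 120 | h(m), hence 120 | h(m+1).
This completes the induction.
Therefore the largest such d is 120.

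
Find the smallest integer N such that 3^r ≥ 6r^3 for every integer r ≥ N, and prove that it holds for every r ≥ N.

N = 7

At r = 6: 729 < 1296, so the inequality fails and N ≥ 7. We prove 3^r ≥ 6r^3 for all r ≥ 7.
Base case (r = 7): 3^r = 2187 and 6r^3 = 2058, so 2187 ≥ 2058.
Inductive step: suppose the statement holds for some k ≥ 7, so 3^k ≥ 6k^3.
Then 3^(k + 1) = 3·(3^k) ≥ 3·(6k^3).
Also, for k ≥ 7 we have 3·(6k^3) ≥ 6(k+1)^3, since 3 ≥ (1 + 1/k)^3 for all k ≥ 7.
Combining, 3^(k + 1) ≥ 6(k+1)^3.
This completes the induction.
Hence the smallest such N is 7.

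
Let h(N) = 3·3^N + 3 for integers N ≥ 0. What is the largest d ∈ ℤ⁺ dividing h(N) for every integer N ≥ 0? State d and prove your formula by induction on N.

Computing the first values: h(0) = 6 and h(1) = 12; gcd(6, 12) = 6, so d ≤ 6.
We prove 6 | 3·3^N + 3 for all N ≥ 0 by induction on N.
For the base case N = 0: h(0) = 6 = 6·(1), so 6 | h(0).
Inductive step: assume the claim holds for N = k, i.e. 6 | h(k). Then
h(k+1) = 3·3^(k+1) + 3 = 3·(3·3^k + 3) - 6 = 3·h(k) - 6. The first term is divisible by 6 by the inductive hypothesis, and -6 is divisible by 6. Hence 6 | h(k+1).
This completes the induction.
Therefore the largest such d is 6.

d = 6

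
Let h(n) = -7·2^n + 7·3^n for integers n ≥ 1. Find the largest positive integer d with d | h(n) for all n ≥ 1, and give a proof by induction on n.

Computing the first values: h(1) = 7 and h(2) = 35; gcd(7, 35) = 7, so d ≤ 7.
We prove 7 | -7·2^n + 7·3^n for all n ≥ 1 by induction on n.
Base step (n = 1): h(1) = 7 = 7·(1), so 7 | h(1).
For the inductive step, assume it holds for an arbitrary k ≥ 1, i.e. 7 | h(k). Then
h(k+1) − 3·h(k) = (-7·2^(k+1) + 7·3^(k+1)) − 3·(-7·2^k + 7·3^k) = (-7)·2^k·(2 − 3) = (7)·2^k. Since 7 | h(k) by the inductive hypothesis, 7 | 3·h(k); and 7 | 7 since 7 = 7·1. Therefore 7 | h(k+1).
This completes the induction.
Therefore the largest such d is 7.

d = 7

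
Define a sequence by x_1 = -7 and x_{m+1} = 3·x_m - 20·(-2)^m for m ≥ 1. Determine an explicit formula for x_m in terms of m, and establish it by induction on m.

x_m = (-2)^(m + 2) + 3^(m - 1)

Computing the first terms: x_1 = -7, x_2 = 19, x_3 = -23. This suggests x_m = (-2)^(m + 2) + 3^(m - 1).
Base case (m = 1): the formula gives -7 = -7 = x_1.
Suppose the result is true for m = r, so x_r = (-2)^(r + 2) + 3^(r - 1).
Then x_{r+1} = 3·x_r - 20·(-2)^r = 3·((-2)^(r + 2) + 3^(r - 1)) - 20·(-2)^r = (-2)^(r + 3) + 3^r = (-2)^((r+1) + 2) + 3^((r+1) - 1),
which is the claimed formula at m = r+1.
This completes the induction.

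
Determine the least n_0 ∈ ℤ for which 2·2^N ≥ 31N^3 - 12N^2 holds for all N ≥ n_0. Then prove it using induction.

n_0 = 16

At N = 15: 65536 < 101925, so the inequality fails and n_0 ≥ 16. We prove 2·2^N ≥ 31N^3 - 12N^2 for all N ≥ 16.
Base step (N = 16): 2·2^N = 131072 and 31N^3 - 12N^2 = 123904, so 131072 ≥ 123904.
Inductive step: assume the claim holds for N = j, so 2·2^j ≥ 31j^3 - 12j^2.
Then 2·2^(j + 1) = 2·(2·2^j) ≥ 2·(31j^3 - 12j^2).
Also, for j ≥ 16 we have 2·(31j^3 - 12j^2) ≥ 31(j+1)^3 - 12(j+1)^2, since 2·(31j^3 - 12j^2) − (31(j+1)^3 - 12(j+1)^2) = 31j^3 - 105j^2 - 69j - 19, which is nonnegative for all j ≥ 16.
Combining, 2·2^(j + 1) ≥ 31(j+1)^3 - 12(j+1)^2.
By induction, the statement is established for all N ≥ 16.
Hence the smallest such n_0 is 16.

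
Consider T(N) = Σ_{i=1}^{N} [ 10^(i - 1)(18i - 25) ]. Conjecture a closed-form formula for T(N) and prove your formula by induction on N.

T(N) = 10^N(2N - 3) + 3

We claim T(N) = 10^N(2N - 3) + 3 for all N ≥ 1.
For the base case N = 1: T(1) = -7, and the closed form gives -7. They agree.
Inductive step: suppose the statement holds for some i ≥ 1, so T(i) = 10^i(2i - 3) + 3.
Then T(i+1) = T(i) + (10^i(18i - 7)) = (10^i(2i - 3) + 3) + (10^i(18i - 7)).
Simplifying, T(i+1) = 20·10^i·i - 10·10^i + 3 = 10^(i+1)(2(i+1) - 3) + 3,
which is the closed form with N = i+1.
By induction, the statement is established for all N ≥ 1.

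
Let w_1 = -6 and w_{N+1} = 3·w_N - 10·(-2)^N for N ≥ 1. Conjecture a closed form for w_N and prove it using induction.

Computing the first terms: w_1 = -6, w_2 = 2, w_3 = -34. This suggests w_N = -(-2)^(N + 1) - 2·3^(N - 1).
When N = 1: the formula gives -6 = -6 = w_1.
For the inductive step, assume it holds for an arbitrary m ≥ 1, so w_m = -(-2)^(m + 1) - 2·3^(m - 1).
Then w_{m+1} = 3·w_m - 10·(-2)^m = 3·(-(-2)^(m + 1) - 2·3^(m - 1)) - 10·(-2)^m = -(-2)^(m + 2) - 2·3^m = -(-2)^((m+1) + 1) - 2·3^((m+1) - 1),
which is the claimed formula at N = m+1.
By the principle of mathematical induction, the result holds for all N ≥ 1.

w_N = -(-2)^(N + 1) - 2·3^(N - 1)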